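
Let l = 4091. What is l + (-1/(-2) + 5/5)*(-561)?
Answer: 6499/2 ≈ 3249.5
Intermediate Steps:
l + (-1/(-2) + 5/5)*(-561) = 4091 + (-1/(-2) + 5/5)*(-561) = 4091 + (-1*(-½) + 5*(⅕))*(-561) = 4091 + (½ + 1)*(-561) = 4091 + (3/2)*(-561) = 4091 - 1683/2 = 6499/2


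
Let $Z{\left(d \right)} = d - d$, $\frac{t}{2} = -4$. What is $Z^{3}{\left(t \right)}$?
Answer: $0$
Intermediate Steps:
$t = -8$ ($t = 2 \left(-4\right) = -8$)
$Z{\left(d \right)} = 0$
$Z^{3}{\left(t \right)} = 0^{3} = 0$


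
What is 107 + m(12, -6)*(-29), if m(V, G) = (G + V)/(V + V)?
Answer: 399/4 ≈ 99.750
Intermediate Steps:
m(V, G) = (G + V)/(2*V) (m(V, G) = (G + V)/((2*V)) = (G + V)*(1/(2*V)) = (G + V)/(2*V))
107 + m(12, -6)*(-29) = 107 + ((½)*(-6 + 12)/12)*(-29) = 107 + ((½)*(1/12)*6)*(-29) = 107 + (¼)*(-29) = 107 - 29/4 = 399/4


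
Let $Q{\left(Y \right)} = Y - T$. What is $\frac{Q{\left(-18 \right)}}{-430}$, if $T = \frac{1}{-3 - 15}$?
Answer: $\frac{323}{7740} \approx 0.041731$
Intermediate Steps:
$T = - \frac{1}{18}$ ($T = \frac{1}{-18} = - \frac{1}{18} \approx -0.055556$)
$Q{\left(Y \right)} = \frac{1}{18} + Y$ ($Q{\left(Y \right)} = Y - - \frac{1}{18} = Y + \frac{1}{18} = \frac{1}{18} + Y$)
$\frac{Q{\left(-18 \right)}}{-430} = \frac{\frac{1}{18} - 18}{-430} = \left(- \frac{323}{18}\right) \left(- \frac{1}{430}\right) = \frac{323}{7740}$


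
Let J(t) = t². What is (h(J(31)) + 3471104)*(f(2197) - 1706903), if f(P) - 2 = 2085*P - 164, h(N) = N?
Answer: 9977603749200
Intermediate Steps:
f(P) = -162 + 2085*P (f(P) = 2 + (2085*P - 164) = 2 + (-164 + 2085*P) = -162 + 2085*P)
(h(J(31)) + 3471104)*(f(2197) - 1706903) = (31² + 3471104)*((-162 + 2085*2197) - 1706903) = (961 + 3471104)*((-162 + 4580745) - 1706903) = 3472065*(4580583 - 1706903) = 3472065*2873680 = 9977603749200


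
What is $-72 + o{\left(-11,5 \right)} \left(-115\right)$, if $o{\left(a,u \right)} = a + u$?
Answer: $618$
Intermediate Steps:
$-72 + o{\left(-11,5 \right)} \left(-115\right) = -72 + \left(-11 + 5\right) \left(-115\right) = -72 - -690 = -72 + 690 = 618$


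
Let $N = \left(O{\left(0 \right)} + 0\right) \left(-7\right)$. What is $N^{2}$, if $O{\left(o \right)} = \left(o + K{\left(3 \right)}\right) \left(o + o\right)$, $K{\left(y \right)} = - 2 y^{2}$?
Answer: $0$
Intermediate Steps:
$O{\left(o \right)} = 2 o \left(-18 + o\right)$ ($O{\left(o \right)} = \left(o - 2 \cdot 3^{2}\right) \left(o + o\right) = \left(o - 18\right) 2 o = \left(-18 + o\right) 2 o = 2 o \left(-18 + o\right)$)
$N = 0$ ($N = \left(2 \cdot 0 \left(-18 + 0\right) + 0\right) \left(-7\right) = \left(2 \cdot 0 \left(-18\right) + 0\right) \left(-7\right) = \left(0 + 0\right) \left(-7\right) = 0 \left(-7\right) = 0$)
$N^{2} = 0^{2} = 0$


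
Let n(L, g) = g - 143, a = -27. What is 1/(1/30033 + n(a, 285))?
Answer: 30033/4264687 ≈ 0.0070423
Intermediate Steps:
n(L, g) = -143 + g
1/(1/30033 + n(a, 285)) = 1/(1/30033 + (-143 + 285)) = 1/(1/30033 + 142) = 1/(4264687/30033) = 30033/4264687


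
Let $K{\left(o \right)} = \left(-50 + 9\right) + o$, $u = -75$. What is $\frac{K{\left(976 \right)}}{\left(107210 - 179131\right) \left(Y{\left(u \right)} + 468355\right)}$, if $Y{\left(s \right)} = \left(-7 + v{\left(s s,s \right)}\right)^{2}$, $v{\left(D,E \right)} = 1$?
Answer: $- \frac{85}{3062468101} \approx -2.7755 \cdot 10^{-8}$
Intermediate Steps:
$K{\left(o \right)} = -41 + o$
$Y{\left(s \right)} = 36$ ($Y{\left(s \right)} = \left(-7 + 1\right)^{2} = \left(-6\right)^{2} = 36$)
$\frac{K{\left(976 \right)}}{\left(107210 - 179131\right) \left(Y{\left(u \right)} + 468355\right)} = \frac{-41 + 976}{\left(107210 - 179131\right) \left(36 + 468355\right)} = \frac{935}{\left(-71921\right) 468391} = \frac{935}{-33687149111} = 935 \left(- \frac{1}{33687149111}\right) = - \frac{85}{3062468101}$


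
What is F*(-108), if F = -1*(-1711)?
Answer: -184788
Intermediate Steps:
F = 1711
F*(-108) = 1711*(-108) = -184788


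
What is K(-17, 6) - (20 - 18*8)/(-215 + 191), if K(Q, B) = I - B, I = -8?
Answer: -115/6 ≈ -19.167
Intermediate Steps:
K(Q, B) = -8 - B
K(-17, 6) - (20 - 18*8)/(-215 + 191) = (-8 - 1*6) - (20 - 18*8)/(-215 + 191) = (-8 - 6) - (20 - 144)/(-24) = -14 - (-124)*(-1)/24 = -14 - 1*31/6 = -14 - 31/6 = -115/6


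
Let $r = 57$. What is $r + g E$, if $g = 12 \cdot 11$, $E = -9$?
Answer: $-1131$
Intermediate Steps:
$g = 132$
$r + g E = 57 + 132 \left(-9\right) = 57 - 1188 = -1131$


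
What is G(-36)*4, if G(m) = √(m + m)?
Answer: 24*I*√2 ≈ 33.941*I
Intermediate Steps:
G(m) = √2*√m (G(m) = √(2*m) = √2*√m)
G(-36)*4 = (√2*√(-36))*4 = (√2*(6*I))*4 = (6*I*√2)*4 = 24*I*√2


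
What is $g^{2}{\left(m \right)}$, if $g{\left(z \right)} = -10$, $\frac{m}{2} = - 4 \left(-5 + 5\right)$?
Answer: $100$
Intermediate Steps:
$m = 0$ ($m = 2 \left(- 4 \left(-5 + 5\right)\right) = 2 \left(\left(-4\right) 0\right) = 2 \cdot 0 = 0$)
$g^{2}{\left(m \right)} = \left(-10\right)^{2} = 100$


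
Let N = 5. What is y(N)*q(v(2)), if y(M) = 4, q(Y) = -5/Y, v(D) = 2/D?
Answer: -20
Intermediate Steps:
y(N)*q(v(2)) = 4*(-5/1) = 4*(-5*1) = 4*(-5) = -20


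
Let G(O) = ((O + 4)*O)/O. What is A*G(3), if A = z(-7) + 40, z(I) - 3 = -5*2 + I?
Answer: 182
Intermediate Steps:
z(I) = -7 + I (z(I) = 3 + (-5*2 + I) = 3 + (-10 + I) = -7 + I)
G(O) = 4 + O (G(O) = ((4 + O)*O)/O = (O*(4 + O))/O = 4 + O)
A = 26 (A = (-7 - 7) + 40 = -14 + 40 = 26)
A*G(3) = 26*(4 + 3) = 26*7 = 182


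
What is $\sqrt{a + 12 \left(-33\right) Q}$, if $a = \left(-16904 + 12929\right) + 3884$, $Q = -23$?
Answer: $\sqrt{9017} \approx 94.958$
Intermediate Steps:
$a = -91$ ($a = -3975 + 3884 = -91$)
$\sqrt{a + 12 \left(-33\right) Q} = \sqrt{-91 + 12 \left(-33\right) \left(-23\right)} = \sqrt{-91 - -9108} = \sqrt{-91 + 9108} = \sqrt{9017}$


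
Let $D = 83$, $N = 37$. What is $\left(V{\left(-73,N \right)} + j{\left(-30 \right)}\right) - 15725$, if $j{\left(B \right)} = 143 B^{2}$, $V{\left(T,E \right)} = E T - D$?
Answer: $110191$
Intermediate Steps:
$V{\left(T,E \right)} = -83 + E T$ ($V{\left(T,E \right)} = E T - 83 = -83 + E T$)
$\left(V{\left(-73,N \right)} + j{\left(-30 \right)}\right) - 15725 = \left(\left(-83 + 37 \left(-73\right)\right) + 143 \left(-30\right)^{2}\right) - 15725 = \left(\left(-83 - 2701\right) + 143 \cdot 900\right) - 15725 = \left(-2784 + 128700\right) - 15725 = 125916 - 15725 = 110191$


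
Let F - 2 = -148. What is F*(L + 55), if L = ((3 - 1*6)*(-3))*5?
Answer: -14600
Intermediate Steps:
F = -146 (F = 2 - 148 = -146)
L = 45 (L = ((3 - 6)*(-3))*5 = -3*(-3)*5 = 9*5 = 45)
F*(L + 55) = -146*(45 + 55) = -146*100 = -14600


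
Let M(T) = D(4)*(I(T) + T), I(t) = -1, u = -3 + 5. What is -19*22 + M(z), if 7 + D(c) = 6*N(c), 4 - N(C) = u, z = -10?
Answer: -473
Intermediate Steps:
u = 2
N(C) = 2 (N(C) = 4 - 1*2 = 4 - 2 = 2)
D(c) = 5 (D(c) = -7 + 6*2 = -7 + 12 = 5)
M(T) = -5 + 5*T (M(T) = 5*(-1 + T) = -5 + 5*T)
-19*22 + M(z) = -19*22 + (-5 + 5*(-10)) = -418 + (-5 - 50) = -418 - 55 = -473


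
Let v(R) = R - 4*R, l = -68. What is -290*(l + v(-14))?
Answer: 7540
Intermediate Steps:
v(R) = -3*R
-290*(l + v(-14)) = -290*(-68 - 3*(-14)) = -290*(-68 + 42) = -290*(-26) = 7540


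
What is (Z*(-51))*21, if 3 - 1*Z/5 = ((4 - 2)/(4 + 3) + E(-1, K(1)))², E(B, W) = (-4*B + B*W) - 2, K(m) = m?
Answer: -50490/7 ≈ -7212.9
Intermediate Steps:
E(B, W) = -2 - 4*B + B*W
Z = 330/49 (Z = 15 - 5*((4 - 2)/(4 + 3) + (-2 - 4*(-1) - 1*1))² = 15 - 5*(2/7 + (-2 + 4 - 1))² = 15 - 5*(2*(⅐) + 1)² = 15 - 5*(2/7 + 1)² = 15 - 5*(9/7)² = 15 - 5*81/49 = 15 - 405/49 = 330/49 ≈ 6.7347)
(Z*(-51))*21 = ((330/49)*(-51))*21 = -16830/49*21 = -50490/7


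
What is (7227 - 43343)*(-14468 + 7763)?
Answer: 242157780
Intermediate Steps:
(7227 - 43343)*(-14468 + 7763) = -36116*(-6705) = 242157780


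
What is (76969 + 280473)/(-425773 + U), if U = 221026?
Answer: -357442/204747 ≈ -1.7458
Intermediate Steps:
(76969 + 280473)/(-425773 + U) = (76969 + 280473)/(-425773 + 221026) = 357442/(-204747) = 357442*(-1/204747) = -357442/204747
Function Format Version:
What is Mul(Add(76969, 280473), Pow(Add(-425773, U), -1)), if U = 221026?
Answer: Rational(-357442, 204747) ≈ -1.7458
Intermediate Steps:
Mul(Add(76969, 280473), Pow(Add(-425773, U), -1)) = Mul(Add(76969, 280473), Pow(Add(-425773, 221026), -1)) = Mul(357442, Pow(-204747, -1)) = Mul(357442, Rational(-1, 204747)) = Rational(-357442, 204747)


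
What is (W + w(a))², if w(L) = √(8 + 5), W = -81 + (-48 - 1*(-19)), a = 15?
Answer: (110 - √13)² ≈ 11320.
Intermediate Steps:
W = -110 (W = -81 + (-48 + 19) = -81 - 29 = -110)
w(L) = √13
(W + w(a))² = (-110 + √13)²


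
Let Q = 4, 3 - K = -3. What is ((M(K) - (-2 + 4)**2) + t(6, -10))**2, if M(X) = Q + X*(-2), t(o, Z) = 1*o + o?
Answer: 0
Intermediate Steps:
K = 6 (K = 3 - 1*(-3) = 3 + 3 = 6)
t(o, Z) = 2*o (t(o, Z) = o + o = 2*o)
M(X) = 4 - 2*X (M(X) = 4 + X*(-2) = 4 - 2*X)
((M(K) - (-2 + 4)**2) + t(6, -10))**2 = (((4 - 2*6) - (-2 + 4)**2) + 2*6)**2 = (((4 - 12) - 1*2**2) + 12)**2 = ((-8 - 1*4) + 12)**2 = ((-8 - 4) + 12)**2 = (-12 + 12)**2 = 0**2 = 0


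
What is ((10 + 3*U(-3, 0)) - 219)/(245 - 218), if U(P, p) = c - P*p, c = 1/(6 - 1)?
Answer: -1042/135 ≈ -7.7185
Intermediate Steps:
c = ⅕ (c = 1/5 = ⅕ ≈ 0.20000)
U(P, p) = ⅕ - P*p
((10 + 3*U(-3, 0)) - 219)/(245 - 218) = ((10 + 3*(⅕ - 1*(-3)*0)) - 219)/(245 - 218) = ((10 + 3*(⅕ + 0)) - 219)/27 = ((10 + 3*(⅕)) - 219)*(1/27) = ((10 + ⅗) - 219)*(1/27) = (53/5 - 219)*(1/27) = -1042/5*1/27 = -1042/135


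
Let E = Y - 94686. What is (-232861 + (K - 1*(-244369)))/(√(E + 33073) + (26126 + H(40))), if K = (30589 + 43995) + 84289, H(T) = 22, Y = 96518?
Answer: 1485040796/227894333 - 170381*√34905/683682999 ≈ 6.4698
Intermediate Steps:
K = 158873 (K = 74584 + 84289 = 158873)
E = 1832 (E = 96518 - 94686 = 1832)
(-232861 + (K - 1*(-244369)))/(√(E + 33073) + (26126 + H(40))) = (-232861 + (158873 - 1*(-244369)))/(√(1832 + 33073) + (26126 + 22)) = (-232861 + (158873 + 244369))/(√34905 + 26148) = (-232861 + 403242)/(26148 + √34905) = 170381/(26148 + √34905)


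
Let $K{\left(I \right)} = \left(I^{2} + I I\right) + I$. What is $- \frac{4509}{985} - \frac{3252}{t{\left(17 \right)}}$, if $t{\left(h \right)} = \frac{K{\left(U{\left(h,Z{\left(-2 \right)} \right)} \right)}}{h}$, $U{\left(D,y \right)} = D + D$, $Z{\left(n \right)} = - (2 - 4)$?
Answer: $- \frac{637577}{22655} \approx -28.143$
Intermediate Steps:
$Z{\left(n \right)} = 2$ ($Z{\left(n \right)} = \left(-1\right) \left(-2\right) = 2$)
$U{\left(D,y \right)} = 2 D$
$K{\left(I \right)} = I + 2 I^{2}$ ($K{\left(I \right)} = \left(I^{2} + I^{2}\right) + I = 2 I^{2} + I = I + 2 I^{2}$)
$t{\left(h \right)} = 2 + 8 h$ ($t{\left(h \right)} = \frac{2 h \left(1 + 2 \cdot 2 h\right)}{h} = \frac{2 h \left(1 + 4 h\right)}{h} = 2 + 8 h$)
$- \frac{4509}{985} - \frac{3252}{t{\left(17 \right)}} = - \frac{4509}{985} - \frac{3252}{2 + 8 \cdot 17} = \left(-4509\right) \frac{1}{985} - \frac{3252}{2 + 136} = - \frac{4509}{985} - \frac{3252}{138} = - \frac{4509}{985} - \frac{542}{23} = - \frac{637577}{22655}$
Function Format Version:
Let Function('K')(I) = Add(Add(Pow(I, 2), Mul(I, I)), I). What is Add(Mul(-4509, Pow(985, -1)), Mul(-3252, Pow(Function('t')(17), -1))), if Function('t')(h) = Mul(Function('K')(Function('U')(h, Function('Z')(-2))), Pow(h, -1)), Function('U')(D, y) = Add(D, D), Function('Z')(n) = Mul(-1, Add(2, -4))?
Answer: Rational(-637577, 22655) ≈ -28.143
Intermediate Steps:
Function('Z')(n) = 2 (Function('Z')(n) = Mul(-1, -2) = 2)
Function('U')(D, y) = Mul(2, D)
Function('K')(I) = Add(I, Mul(2, Pow(I, 2))) (Function('K')(I) = Add(Add(Pow(I, 2), Pow(I, 2)), I) = Add(Mul(2, Pow(I, 2)), I) = Add(I, Mul(2, Pow(I, 2))))
Function('t')(h) = Add(2, Mul(8, h)) (Function('t')(h) = Mul(Mul(Mul(2, h), Add(1, Mul(2, Mul(2, h)))), Pow(h, -1)) = Mul(Mul(Mul(2, h), Add(1, Mul(4, h))), Pow(h, -1)) = Mul(Mul(2, h, Add(1, Mul(4, h))), Pow(h, -1)) = Add(2, Mul(8, h)))
Add(Mul(-4509, Pow(985, -1)), Mul(-3252, Pow(Function('t')(17), -1))) = Add(Mul(-4509, Pow(985, -1)), Mul(-3252, Pow(Add(2, Mul(8, 17)), -1))) = Add(Mul(-4509, Rational(1, 985)), Mul(-3252, Pow(Add(2, 136), -1))) = Add(Rational(-4509, 985), Mul(-3252, Pow(138, -1))) = Add(Rational(-4509, 985), Mul(-3252, Rational(1, 138))) = Add(Rational(-4509, 985), Rational(-542, 23)) = Rational(-637577, 22655)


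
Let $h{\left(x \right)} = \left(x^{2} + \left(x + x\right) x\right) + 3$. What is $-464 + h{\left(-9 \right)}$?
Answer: $-218$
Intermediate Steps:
$h{\left(x \right)} = 3 + 3 x^{2}$ ($h{\left(x \right)} = \left(x^{2} + 2 x x\right) + 3 = \left(x^{2} + 2 x^{2}\right) + 3 = 3 x^{2} + 3 = 3 + 3 x^{2}$)
$-464 + h{\left(-9 \right)} = -464 + \left(3 + 3 \left(-9\right)^{2}\right) = -464 + \left(3 + 3 \cdot 81\right) = -464 + \left(3 + 243\right) = -464 + 246 = -218$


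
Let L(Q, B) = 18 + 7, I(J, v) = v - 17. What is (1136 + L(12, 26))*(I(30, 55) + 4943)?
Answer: 5782941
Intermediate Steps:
I(J, v) = -17 + v
L(Q, B) = 25
(1136 + L(12, 26))*(I(30, 55) + 4943) = (1136 + 25)*((-17 + 55) + 4943) = 1161*(38 + 4943) = 1161*4981 = 5782941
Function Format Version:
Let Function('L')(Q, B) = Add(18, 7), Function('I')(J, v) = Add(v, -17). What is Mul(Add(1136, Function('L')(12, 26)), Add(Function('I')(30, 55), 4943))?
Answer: 5782941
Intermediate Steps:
Function('I')(J, v) = Add(-17, v)
Function('L')(Q, B) = 25
Mul(Add(1136, Function('L')(12, 26)), Add(Function('I')(30, 55), 4943)) = Mul(Add(1136, 25), Add(Add(-17, 55), 4943)) = Mul(1161, Add(38, 4943)) = Mul(1161, 4981) = 5782941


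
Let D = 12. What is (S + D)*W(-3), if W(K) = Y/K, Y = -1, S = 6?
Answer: 6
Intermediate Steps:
W(K) = -1/K
(S + D)*W(-3) = (6 + 12)*(-1/(-3)) = 18*(-1*(-1/3)) = 18*(1/3) = 6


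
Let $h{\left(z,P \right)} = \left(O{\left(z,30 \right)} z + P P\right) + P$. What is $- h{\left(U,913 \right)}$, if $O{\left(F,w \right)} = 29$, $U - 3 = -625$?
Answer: $-816444$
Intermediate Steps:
$U = -622$ ($U = 3 - 625 = -622$)
$h{\left(z,P \right)} = P + P^{2} + 29 z$ ($h{\left(z,P \right)} = \left(29 z + P P\right) + P = \left(29 z + P^{2}\right) + P = \left(P^{2} + 29 z\right) + P = P + P^{2} + 29 z$)
$- h{\left(U,913 \right)} = - (913 + 913^{2} + 29 \left(-622\right)) = - (913 + 833569 - 18038) = \left(-1\right) 816444 = -816444$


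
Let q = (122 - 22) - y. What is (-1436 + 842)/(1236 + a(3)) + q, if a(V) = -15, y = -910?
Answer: 37352/37 ≈ 1009.5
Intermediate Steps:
q = 1010 (q = (122 - 22) - 1*(-910) = 100 + 910 = 1010)
(-1436 + 842)/(1236 + a(3)) + q = (-1436 + 842)/(1236 - 15) + 1010 = -594/1221 + 1010 = -594*1/1221 + 1010 = -18/37 + 1010 = 37352/37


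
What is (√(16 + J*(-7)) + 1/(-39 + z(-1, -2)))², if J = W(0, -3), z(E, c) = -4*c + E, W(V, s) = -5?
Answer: 52225/1024 - √51/16 ≈ 50.555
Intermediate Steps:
z(E, c) = E - 4*c
J = -5
(√(16 + J*(-7)) + 1/(-39 + z(-1, -2)))² = (√(16 - 5*(-7)) + 1/(-39 + (-1 - 4*(-2))))² = (√(16 + 35) + 1/(-39 + (-1 + 8)))² = (√51 + 1/(-39 + 7))² = (√51 + 1/(-32))² = (√51 - 1/32)² = (-1/32 + √51)²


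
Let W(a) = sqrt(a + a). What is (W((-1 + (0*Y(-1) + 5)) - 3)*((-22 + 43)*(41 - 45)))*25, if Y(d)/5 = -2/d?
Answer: -2100*sqrt(2) ≈ -2969.8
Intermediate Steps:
Y(d) = -10/d (Y(d) = 5*(-2/d) = -10/d)
W(a) = sqrt(2)*sqrt(a) (W(a) = sqrt(2*a) = sqrt(2)*sqrt(a))
(W((-1 + (0*Y(-1) + 5)) - 3)*((-22 + 43)*(41 - 45)))*25 = ((sqrt(2)*sqrt((-1 + (0*(-10/(-1)) + 5)) - 3))*((-22 + 43)*(41 - 45)))*25 = ((sqrt(2)*sqrt((-1 + (0*(-10*(-1)) + 5)) - 3))*(21*(-4)))*25 = ((sqrt(2)*sqrt((-1 + (0*10 + 5)) - 3))*(-84))*25 = ((sqrt(2)*sqrt((-1 + (0 + 5)) - 3))*(-84))*25 = ((sqrt(2)*sqrt((-1 + 5) - 3))*(-84))*25 = ((sqrt(2)*sqrt(4 - 3))*(-84))*25 = ((sqrt(2)*sqrt(1))*(-84))*25 = ((sqrt(2)*1)*(-84))*25 = (sqrt(2)*(-84))*25 = -84*sqrt(2)*25 = -2100*sqrt(2)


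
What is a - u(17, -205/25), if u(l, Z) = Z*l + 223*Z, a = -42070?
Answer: -40102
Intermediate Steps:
u(l, Z) = 223*Z + Z*l
a - u(17, -205/25) = -42070 - (-205/25)*(223 + 17) = -42070 - (-205*1/25)*240 = -42070 - (-41)*240/5 = -42070 - 1*(-1968) = -42070 + 1968 = -40102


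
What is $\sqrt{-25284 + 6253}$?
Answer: $i \sqrt{19031} \approx 137.95 i$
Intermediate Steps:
$\sqrt{-25284 + 6253} = \sqrt{-19031} = i \sqrt{19031}$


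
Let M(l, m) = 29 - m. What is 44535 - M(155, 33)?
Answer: 44539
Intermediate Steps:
44535 - M(155, 33) = 44535 - (29 - 1*33) = 44535 - (29 - 33) = 44535 - 1*(-4) = 44535 + 4 = 44539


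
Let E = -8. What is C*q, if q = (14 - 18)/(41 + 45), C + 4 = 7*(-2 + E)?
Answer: 148/43 ≈ 3.4419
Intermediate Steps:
C = -74 (C = -4 + 7*(-2 - 8) = -4 + 7*(-10) = -4 - 70 = -74)
q = -2/43 (q = -4/86 = -4*1/86 = -2/43 ≈ -0.046512)
C*q = -74*(-2/43) = 148/43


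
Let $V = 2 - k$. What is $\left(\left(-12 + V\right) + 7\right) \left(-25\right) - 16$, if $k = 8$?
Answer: $259$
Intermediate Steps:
$V = -6$ ($V = 2 - 8 = -6$)
$\left(\left(-12 + V\right) + 7\right) \left(-25\right) - 16 = \left(\left(-12 - 6\right) + 7\right) \left(-25\right) - 16 = \left(-18 + 7\right) \left(-25\right) - 16 = \left(-11\right) \left(-25\right) - 16 = 275 - 16 = 259$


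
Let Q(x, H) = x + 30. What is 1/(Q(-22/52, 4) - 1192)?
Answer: -26/30223 ≈ -0.00086027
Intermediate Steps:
Q(x, H) = 30 + x
1/(Q(-22/52, 4) - 1192) = 1/((30 - 22/52) - 1192) = 1/((30 - 22*1/52) - 1192) = 1/((30 - 11/26) - 1192) = 1/(769/26 - 1192) = 1/(-30223/26) = -26/30223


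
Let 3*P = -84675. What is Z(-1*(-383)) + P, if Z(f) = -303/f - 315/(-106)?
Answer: -1145790023/40598 ≈ -28223.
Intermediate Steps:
P = -28225 (P = (⅓)*(-84675) = -28225)
Z(f) = 315/106 - 303/f (Z(f) = -303/f - 315*(-1/106) = -303/f + 315/106 = 315/106 - 303/f)
Z(-1*(-383)) + P = (315/106 - 303/((-1*(-383)))) - 28225 = (315/106 - 303/383) - 28225 = 88527/40598 - 28225 = -1145790023/40598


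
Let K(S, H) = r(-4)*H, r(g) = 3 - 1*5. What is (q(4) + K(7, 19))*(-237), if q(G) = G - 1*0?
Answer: 8058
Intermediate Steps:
r(g) = -2 (r(g) = 3 - 5 = -2)
K(S, H) = -2*H
q(G) = G (q(G) = G + 0 = G)
(q(4) + K(7, 19))*(-237) = (4 - 2*19)*(-237) = (4 - 38)*(-237) = -34*(-237) = 8058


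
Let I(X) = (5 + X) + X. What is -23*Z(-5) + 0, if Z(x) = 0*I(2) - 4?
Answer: 92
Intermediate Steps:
I(X) = 5 + 2*X
Z(x) = -4 (Z(x) = 0*(5 + 2*2) - 4 = 0*(5 + 4) - 4 = 0*9 - 4 = 0 - 4 = -4)
-23*Z(-5) + 0 = -23*(-4) + 0 = 92 + 0 = 92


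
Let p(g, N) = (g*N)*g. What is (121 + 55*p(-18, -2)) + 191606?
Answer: 156087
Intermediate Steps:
p(g, N) = N*g² (p(g, N) = (N*g)*g = N*g²)
(121 + 55*p(-18, -2)) + 191606 = (121 + 55*(-2*(-18)²)) + 191606 = (121 + 55*(-2*324)) + 191606 = (121 + 55*(-648)) + 191606 = (121 - 35640) + 191606 = -35519 + 191606 = 156087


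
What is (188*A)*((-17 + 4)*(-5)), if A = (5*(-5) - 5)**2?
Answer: 10998000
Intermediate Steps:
A = 900 (A = (-25 - 5)**2 = (-30)**2 = 900)
(188*A)*((-17 + 4)*(-5)) = (188*900)*((-17 + 4)*(-5)) = 169200*(-13*(-5)) = 169200*65 = 10998000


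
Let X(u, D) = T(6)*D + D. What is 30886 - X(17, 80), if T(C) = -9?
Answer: 31526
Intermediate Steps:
X(u, D) = -8*D (X(u, D) = -9*D + D = -8*D)
30886 - X(17, 80) = 30886 - (-8)*80 = 30886 - 1*(-640) = 30886 + 640 = 31526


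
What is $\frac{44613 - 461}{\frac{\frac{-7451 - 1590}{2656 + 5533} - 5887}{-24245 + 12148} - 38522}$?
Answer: $- \frac{2186900063308}{1908015487071} \approx -1.1462$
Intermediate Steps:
$\frac{44613 - 461}{\frac{\frac{-7451 - 1590}{2656 + 5533} - 5887}{-24245 + 12148} - 38522} = \frac{44152}{\frac{- \frac{9041}{8189} - 5887}{-12097} - 38522} = \frac{44152}{\left(\left(-9041\right) \frac{1}{8189} - 5887\right) \left(- \frac{1}{12097}\right) - 38522} = \frac{44152}{\left(- \frac{9041}{8189} - 5887\right) \left(- \frac{1}{12097}\right) - 38522} = \frac{44152}{\left(- \frac{48217684}{8189}\right) \left(- \frac{1}{12097}\right) - 38522} = \frac{44152}{\frac{48217684}{99062333} - 38522} = \frac{44152}{- \frac{3816030974142}{99062333}} = 44152 \left(- \frac{99062333}{3816030974142}\right) = - \frac{2186900063308}{1908015487071}$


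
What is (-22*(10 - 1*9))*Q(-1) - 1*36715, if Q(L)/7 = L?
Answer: -36561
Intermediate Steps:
Q(L) = 7*L
(-22*(10 - 1*9))*Q(-1) - 1*36715 = (-22*(10 - 1*9))*(7*(-1)) - 1*36715 = -22*(10 - 9)*(-7) - 36715 = -22*1*(-7) - 36715 = -22*(-7) - 36715 = 154 - 36715 = -36561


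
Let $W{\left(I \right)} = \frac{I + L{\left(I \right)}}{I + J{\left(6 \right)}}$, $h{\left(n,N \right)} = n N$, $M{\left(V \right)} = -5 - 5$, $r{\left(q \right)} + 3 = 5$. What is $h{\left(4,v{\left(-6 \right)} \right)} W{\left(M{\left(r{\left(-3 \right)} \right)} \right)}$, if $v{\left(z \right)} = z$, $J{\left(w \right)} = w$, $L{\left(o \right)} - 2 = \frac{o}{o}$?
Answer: $-42$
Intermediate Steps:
$r{\left(q \right)} = 2$ ($r{\left(q \right)} = -3 + 5 = 2$)
$L{\left(o \right)} = 3$ ($L{\left(o \right)} = 2 + \frac{o}{o} = 2 + 1 = 3$)
$M{\left(V \right)} = -10$
$h{\left(n,N \right)} = N n$
$W{\left(I \right)} = \frac{3 + I}{6 + I}$ ($W{\left(I \right)} = \frac{I + 3}{I + 6} = \frac{3 + I}{6 + I}$)
$h{\left(4,v{\left(-6 \right)} \right)} W{\left(M{\left(r{\left(-3 \right)} \right)} \right)} = \left(-6\right) 4 \frac{3 - 10}{6 - 10} = - 24 \frac{1}{-4} \left(-7\right) = - 24 \left(\left(- \frac{1}{4}\right) \left(-7\right)\right) = \left(-24\right) \frac{7}{4} = -42$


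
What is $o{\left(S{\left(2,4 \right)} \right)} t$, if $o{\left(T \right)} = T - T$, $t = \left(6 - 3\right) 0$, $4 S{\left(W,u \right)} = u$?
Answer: $0$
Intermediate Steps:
$S{\left(W,u \right)} = \frac{u}{4}$
$t = 0$ ($t = 3 \cdot 0 = 0$)
$o{\left(T \right)} = 0$
$o{\left(S{\left(2,4 \right)} \right)} t = 0 \cdot 0 = 0$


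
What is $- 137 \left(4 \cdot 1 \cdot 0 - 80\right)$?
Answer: $10960$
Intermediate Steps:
$- 137 \left(4 \cdot 1 \cdot 0 - 80\right) = - 137 \left(4 \cdot 0 - 80\right) = - 137 \left(0 - 80\right) = \left(-137\right) \left(-80\right) = 10960$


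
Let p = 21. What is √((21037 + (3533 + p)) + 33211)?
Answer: √57802 ≈ 240.42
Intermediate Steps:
√((21037 + (3533 + p)) + 33211) = √((21037 + (3533 + 21)) + 33211) = √((21037 + 3554) + 33211) = √(24591 + 33211) = √57802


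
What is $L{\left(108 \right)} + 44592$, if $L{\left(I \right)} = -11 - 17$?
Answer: $44564$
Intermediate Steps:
$L{\left(I \right)} = -28$
$L{\left(108 \right)} + 44592 = -28 + 44592 = 44564$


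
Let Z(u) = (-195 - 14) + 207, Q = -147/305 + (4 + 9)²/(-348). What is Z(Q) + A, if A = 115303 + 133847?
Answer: 249148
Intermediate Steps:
Q = -102701/106140 (Q = -147*1/305 + 13²*(-1/348) = -147/305 + 169*(-1/348) = -147/305 - 169/348 = -102701/106140 ≈ -0.96760)
A = 249150
Z(u) = -2 (Z(u) = -209 + 207 = -2)
Z(Q) + A = -2 + 249150 = 249148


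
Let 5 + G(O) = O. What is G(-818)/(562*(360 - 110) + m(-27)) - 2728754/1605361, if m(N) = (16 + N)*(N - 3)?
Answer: -385611637923/226082989630 ≈ -1.7056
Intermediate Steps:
m(N) = (-3 + N)*(16 + N) (m(N) = (16 + N)*(-3 + N) = (-3 + N)*(16 + N))
G(O) = -5 + O
G(-818)/(562*(360 - 110) + m(-27)) - 2728754/1605361 = (-5 - 818)/(562*(360 - 110) + (-48 + (-27)² + 13*(-27))) - 2728754/1605361 = -823/(562*250 + (-48 + 729 - 351)) - 2728754*1/1605361 = -823/(140500 + 330) - 2728754/1605361 = -823/140830 - 2728754/1605361 = -385611637923/226082989630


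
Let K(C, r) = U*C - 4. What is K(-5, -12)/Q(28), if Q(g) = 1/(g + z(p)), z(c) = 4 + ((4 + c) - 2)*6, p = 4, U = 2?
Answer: -952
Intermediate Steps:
K(C, r) = -4 + 2*C (K(C, r) = 2*C - 4 = -4 + 2*C)
z(c) = 16 + 6*c (z(c) = 4 + (2 + c)*6 = 4 + (12 + 6*c) = 16 + 6*c)
Q(g) = 1/(40 + g) (Q(g) = 1/(g + (16 + 6*4)) = 1/(g + (16 + 24)) = 1/(g + 40) = 1/(40 + g))
K(-5, -12)/Q(28) = (-4 + 2*(-5))/(1/(40 + 28)) = (-4 - 10)/(1/68) = -14/1/68 = -14*68 = -952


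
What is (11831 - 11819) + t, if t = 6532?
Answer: 6544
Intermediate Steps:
(11831 - 11819) + t = (11831 - 11819) + 6532 = 12 + 6532 = 6544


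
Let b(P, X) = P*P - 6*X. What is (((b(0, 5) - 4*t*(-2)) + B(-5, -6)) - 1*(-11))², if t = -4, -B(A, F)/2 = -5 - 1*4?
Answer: 1089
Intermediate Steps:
B(A, F) = 18 (B(A, F) = -2*(-5 - 1*4) = -2*(-5 - 4) = -2*(-9) = 18)
b(P, X) = P² - 6*X
(((b(0, 5) - 4*t*(-2)) + B(-5, -6)) - 1*(-11))² = ((((0² - 6*5) - 4*(-4)*(-2)) + 18) - 1*(-11))² = ((((0 - 30) + 16*(-2)) + 18) + 11)² = (((-30 - 32) + 18) + 11)² = ((-62 + 18) + 11)² = (-44 + 11)² = (-33)² = 1089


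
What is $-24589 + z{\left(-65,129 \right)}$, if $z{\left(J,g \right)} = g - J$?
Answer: $-24395$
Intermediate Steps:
$-24589 + z{\left(-65,129 \right)} = -24589 + \left(129 - -65\right) = -24589 + \left(129 + 65\right) = -24589 + 194 = -24395$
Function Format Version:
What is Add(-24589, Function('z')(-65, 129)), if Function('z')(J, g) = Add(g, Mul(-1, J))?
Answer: -24395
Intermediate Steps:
Add(-24589, Function('z')(-65, 129)) = Add(-24589, Add(129, Mul(-1, -65))) = Add(-24589, Add(129, 65)) = Add(-24589, 194) = -24395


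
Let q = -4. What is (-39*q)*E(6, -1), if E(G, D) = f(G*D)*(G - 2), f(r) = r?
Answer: -3744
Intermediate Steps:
E(G, D) = D*G*(-2 + G) (E(G, D) = (G*D)*(G - 2) = (D*G)*(-2 + G) = D*G*(-2 + G))
(-39*q)*E(6, -1) = (-39*(-4))*(-1*6*(-2 + 6)) = 156*(-1*6*4) = 156*(-24) = -3744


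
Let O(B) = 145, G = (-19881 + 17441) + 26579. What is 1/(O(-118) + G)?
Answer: 1/24284 ≈ 4.1179e-5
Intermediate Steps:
G = 24139 (G = -2440 + 26579 = 24139)
1/(O(-118) + G) = 1/(145 + 24139) = 1/24284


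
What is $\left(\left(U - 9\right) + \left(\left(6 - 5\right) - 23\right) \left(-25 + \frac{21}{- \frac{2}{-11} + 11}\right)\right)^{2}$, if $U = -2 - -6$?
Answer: $\frac{426463801}{1681} \approx 2.537 \cdot 10^{5}$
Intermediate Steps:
$U = 4$ ($U = -2 + 6 = 4$)
$\left(\left(U - 9\right) + \left(\left(6 - 5\right) - 23\right) \left(-25 + \frac{21}{- \frac{2}{-11} + 11}\right)\right)^{2} = \left(\left(4 - 9\right) + \left(\left(6 - 5\right) - 23\right) \left(-25 + \frac{21}{- \frac{2}{-11} + 11}\right)\right)^{2} = \left(\left(4 - 9\right) + \left(1 - 23\right) \left(-25 + \frac{21}{\left(-2\right) \left(- \frac{1}{11}\right) + 11}\right)\right)^{2} = \left(-5 - 22 \left(-25 + \frac{21}{\frac{2}{11} + 11}\right)\right)^{2} = \left(-5 - 22 \left(-25 + \frac{21}{\frac{123}{11}}\right)\right)^{2} = \left(-5 - 22 \left(-25 + 21 \cdot \frac{11}{123}\right)\right)^{2} = \left(-5 - 22 \left(-25 + \frac{77}{41}\right)\right)^{2} = \left(-5 - - \frac{20856}{41}\right)^{2} = \left(-5 + \frac{20856}{41}\right)^{2} = \left(\frac{20651}{41}\right)^{2} = \frac{426463801}{1681}$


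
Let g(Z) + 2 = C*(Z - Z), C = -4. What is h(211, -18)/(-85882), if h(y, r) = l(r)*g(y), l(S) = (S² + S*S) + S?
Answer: 630/42941 ≈ 0.014671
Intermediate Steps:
l(S) = S + 2*S² (l(S) = (S² + S²) + S = 2*S² + S = S + 2*S²)
g(Z) = -2 (g(Z) = -2 - 4*(Z - Z) = -2 - 4*0 = -2 + 0 = -2)
h(y, r) = -2*r*(1 + 2*r) (h(y, r) = (r*(1 + 2*r))*(-2) = -2*r*(1 + 2*r))
h(211, -18)/(-85882) = -2*(-18)*(1 + 2*(-18))/(-85882) = -2*(-18)*(1 - 36)*(-1/85882) = -2*(-18)*(-35)*(-1/85882) = -1260*(-1/85882) = 630/42941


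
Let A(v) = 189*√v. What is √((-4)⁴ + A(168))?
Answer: √(256 + 378*√42) ≈ 52.017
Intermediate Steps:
√((-4)⁴ + A(168)) = √((-4)⁴ + 189*√168) = √(256 + 189*(2*√42)) = √(256 + 378*√42)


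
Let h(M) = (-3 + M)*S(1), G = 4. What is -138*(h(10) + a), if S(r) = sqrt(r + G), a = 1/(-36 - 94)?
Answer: 69/65 - 966*sqrt(5) ≈ -2159.0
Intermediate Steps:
a = -1/130 (a = 1/(-130) = -1/130 ≈ -0.0076923)
S(r) = sqrt(4 + r) (S(r) = sqrt(r + 4) = sqrt(4 + r))
h(M) = sqrt(5)*(-3 + M) (h(M) = (-3 + M)*sqrt(4 + 1) = (-3 + M)*sqrt(5) = sqrt(5)*(-3 + M))
-138*(h(10) + a) = -138*(sqrt(5)*(-3 + 10) - 1/130) = -138*(sqrt(5)*7 - 1/130) = -138*(7*sqrt(5) - 1/130) = -138*(-1/130 + 7*sqrt(5)) = 69/65 - 966*sqrt(5)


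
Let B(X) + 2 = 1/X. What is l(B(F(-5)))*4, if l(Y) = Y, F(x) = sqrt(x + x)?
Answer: -8 - 2*I*sqrt(10)/5 ≈ -8.0 - 1.2649*I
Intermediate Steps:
F(x) = sqrt(2)*sqrt(x) (F(x) = sqrt(2*x) = sqrt(2)*sqrt(x))
B(X) = -2 + 1/X
l(B(F(-5)))*4 = (-2 + 1/(sqrt(2)*sqrt(-5)))*4 = (-2 + 1/(sqrt(2)*(I*sqrt(5))))*4 = (-2 + 1/(I*sqrt(10)))*4 = (-2 - I*sqrt(10)/10)*4 = -8 - 2*I*sqrt(10)/5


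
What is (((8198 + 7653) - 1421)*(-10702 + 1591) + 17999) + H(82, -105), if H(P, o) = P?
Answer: -131453649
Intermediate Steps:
(((8198 + 7653) - 1421)*(-10702 + 1591) + 17999) + H(82, -105) = (((8198 + 7653) - 1421)*(-10702 + 1591) + 17999) + 82 = ((15851 - 1421)*(-9111) + 17999) + 82 = (14430*(-9111) + 17999) + 82 = (-131471730 + 17999) + 82 = -131453731 + 82 = -131453649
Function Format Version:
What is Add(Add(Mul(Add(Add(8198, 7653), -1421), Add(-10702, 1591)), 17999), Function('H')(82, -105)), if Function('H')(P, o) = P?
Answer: -131453649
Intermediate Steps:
Add(Add(Mul(Add(Add(8198, 7653), -1421), Add(-10702, 1591)), 17999), Function('H')(82, -105)) = Add(Add(Mul(Add(Add(8198, 7653), -1421), Add(-10702, 1591)), 17999), 82) = Add(Add(Mul(Add(15851, -1421), -9111), 17999), 82) = Add(Add(Mul(14430, -9111), 17999), 82) = Add(Add(-131471730, 17999), 82) = Add(-131453731, 82) = -131453649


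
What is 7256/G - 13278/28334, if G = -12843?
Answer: -188060429/181946781 ≈ -1.0336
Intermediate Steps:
7256/G - 13278/28334 = 7256/(-12843) - 13278/28334 = 7256*(-1/12843) - 13278*1/28334 = -7256/12843 - 6639/14167 = -188060429/181946781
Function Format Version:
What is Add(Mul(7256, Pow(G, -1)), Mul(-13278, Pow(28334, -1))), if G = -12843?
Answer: Rational(-188060429, 181946781) ≈ -1.0336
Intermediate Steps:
Add(Mul(7256, Pow(G, -1)), Mul(-13278, Pow(28334, -1))) = Add(Mul(7256, Pow(-12843, -1)), Mul(-13278, Pow(28334, -1))) = Add(Mul(7256, Rational(-1, 12843)), Mul(-13278, Rational(1, 28334))) = Add(Rational(-7256, 12843), Rational(-6639, 14167)) = Rational(-188060429, 181946781)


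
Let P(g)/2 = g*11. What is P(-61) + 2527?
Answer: 1185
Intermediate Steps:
P(g) = 22*g (P(g) = 2*(g*11) = 2*(11*g) = 22*g)
P(-61) + 2527 = 22*(-61) + 2527 = -1342 + 2527 = 1185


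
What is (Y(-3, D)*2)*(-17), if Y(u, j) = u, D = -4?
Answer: 102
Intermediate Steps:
(Y(-3, D)*2)*(-17) = -3*2*(-17) = -6*(-17) = 102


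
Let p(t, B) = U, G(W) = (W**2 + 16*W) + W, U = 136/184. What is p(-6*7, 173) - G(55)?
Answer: -91063/23 ≈ -3959.3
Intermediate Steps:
U = 17/23 (U = 136*(1/184) = 17/23 ≈ 0.73913)
G(W) = W**2 + 17*W
p(t, B) = 17/23
p(-6*7, 173) - G(55) = 17/23 - 55*(17 + 55) = 17/23 - 55*72 = 17/23 - 1*3960 = 17/23 - 3960 = -91063/23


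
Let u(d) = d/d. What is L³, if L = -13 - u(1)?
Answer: -2744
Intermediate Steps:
u(d) = 1
L = -14 (L = -13 - 1*1 = -13 - 1 = -14)
L³ = (-14)³ = -2744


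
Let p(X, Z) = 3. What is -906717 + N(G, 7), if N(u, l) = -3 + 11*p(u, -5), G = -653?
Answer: -906687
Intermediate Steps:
N(u, l) = 30 (N(u, l) = -3 + 11*3 = -3 + 33 = 30)
-906717 + N(G, 7) = -906717 + 30 = -906687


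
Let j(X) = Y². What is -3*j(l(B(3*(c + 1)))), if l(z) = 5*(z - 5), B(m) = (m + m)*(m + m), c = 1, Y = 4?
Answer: -48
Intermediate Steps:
B(m) = 4*m² (B(m) = (2*m)*(2*m) = 4*m²)
l(z) = -25 + 5*z (l(z) = 5*(-5 + z) = -25 + 5*z)
j(X) = 16 (j(X) = 4² = 16)
-3*j(l(B(3*(c + 1)))) = -3*16 = -48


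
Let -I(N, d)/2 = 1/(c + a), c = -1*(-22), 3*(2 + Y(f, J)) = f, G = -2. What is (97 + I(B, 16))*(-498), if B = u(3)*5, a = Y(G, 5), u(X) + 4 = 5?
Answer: -1399380/29 ≈ -48255.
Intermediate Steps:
u(X) = 1 (u(X) = -4 + 5 = 1)
Y(f, J) = -2 + f/3
a = -8/3 (a = -2 + (1/3)*(-2) = -2 - 2/3 = -8/3 ≈ -2.6667)
c = 22
B = 5 (B = 1*5 = 5)
I(N, d) = -3/29 (I(N, d) = -2/(22 - 8/3) = -2/58/3 = -2*3/58 = -3/29)
(97 + I(B, 16))*(-498) = (97 - 3/29)*(-498) = (2810/29)*(-498) = -1399380/29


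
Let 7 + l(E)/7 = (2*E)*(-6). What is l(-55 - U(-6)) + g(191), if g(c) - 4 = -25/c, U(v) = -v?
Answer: 970064/191 ≈ 5078.9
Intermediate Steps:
l(E) = -49 - 84*E (l(E) = -49 + 7*((2*E)*(-6)) = -49 + 7*(-12*E) = -49 - 84*E)
g(c) = 4 - 25/c
l(-55 - U(-6)) + g(191) = (-49 - 84*(-55 - (-1)*(-6))) + (4 - 25/191) = (-49 - 84*(-55 - 1*6)) + (4 - 25*1/191) = (-49 - 84*(-55 - 6)) + (4 - 25/191) = (-49 - 84*(-61)) + 739/191 = (-49 + 5124) + 739/191 = 5075 + 739/191 = 970064/191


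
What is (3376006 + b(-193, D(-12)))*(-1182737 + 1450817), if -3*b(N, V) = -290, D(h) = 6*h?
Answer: 905065602880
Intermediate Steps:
b(N, V) = 290/3 (b(N, V) = -1/3*(-290) = 290/3)
(3376006 + b(-193, D(-12)))*(-1182737 + 1450817) = (3376006 + 290/3)*(-1182737 + 1450817) = (10128308/3)*268080 = 905065602880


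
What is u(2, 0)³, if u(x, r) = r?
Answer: 0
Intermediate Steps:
u(2, 0)³ = 0³ = 0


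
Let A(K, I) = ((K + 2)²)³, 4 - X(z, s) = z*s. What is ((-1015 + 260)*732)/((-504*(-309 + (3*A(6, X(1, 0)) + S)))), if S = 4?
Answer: 46055/33017334 ≈ 0.0013949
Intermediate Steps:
X(z, s) = 4 - s*z (X(z, s) = 4 - z*s = 4 - s*z)
A(K, I) = (2 + K)⁶ (A(K, I) = ((2 + K)²)³ = (2 + K)⁶)
((-1015 + 260)*732)/((-504*(-309 + (3*A(6, X(1, 0)) + S)))) = ((-1015 + 260)*732)/((-504*(-309 + (3*(2 + 6)⁶ + 4)))) = (-755*732)/((-504*(-309 + (3*8⁶ + 4)))) = -552660*(-1/(504*(-309 + (3*262144 + 4)))) = -552660*(-1/(504*(-309 + (786432 + 4)))) = -552660*(-1/(504*(-309 + 786436))) = -552660/((-504*786127)) = -552660/(-396208008) = -552660*(-1/396208008) = 46055/33017334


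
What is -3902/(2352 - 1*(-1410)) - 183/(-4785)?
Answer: -272464/272745 ≈ -0.99897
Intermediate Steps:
-3902/(2352 - 1*(-1410)) - 183/(-4785) = -3902/(2352 + 1410) - 183*(-1/4785) = -3902/3762 + 61/1595 = -3902*1/3762 + 61/1595 = -1951/1881 + 61/1595 = -272464/272745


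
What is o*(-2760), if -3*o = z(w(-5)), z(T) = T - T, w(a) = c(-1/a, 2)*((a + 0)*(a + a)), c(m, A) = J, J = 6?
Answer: 0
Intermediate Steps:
c(m, A) = 6
w(a) = 12*a² (w(a) = 6*((a + 0)*(a + a)) = 6*(a*(2*a)) = 6*(2*a²) = 12*a²)
z(T) = 0
o = 0 (o = -⅓*0 = 0)
o*(-2760) = 0*(-2760) = 0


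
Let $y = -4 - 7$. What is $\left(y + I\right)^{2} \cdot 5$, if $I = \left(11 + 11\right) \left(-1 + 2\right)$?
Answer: $605$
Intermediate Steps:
$y = -11$
$I = 22$ ($I = 22 \cdot 1 = 22$)
$\left(y + I\right)^{2} \cdot 5 = \left(-11 + 22\right)^{2} \cdot 5 = 11^{2} \cdot 5 = 121 \cdot 5 = 605$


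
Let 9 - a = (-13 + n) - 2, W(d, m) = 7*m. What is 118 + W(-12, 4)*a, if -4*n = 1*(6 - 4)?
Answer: 804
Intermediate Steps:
n = -½ (n = -(6 - 4)/4 = -2/4 = -¼*2 = -½ ≈ -0.50000)
a = 49/2 (a = 9 - ((-13 - ½) - 2) = 9 - (-27/2 - 2) = 9 - 1*(-31/2) = 9 + 31/2 = 49/2 ≈ 24.500)
118 + W(-12, 4)*a = 118 + (7*4)*(49/2) = 118 + 28*(49/2) = 118 + 686 = 804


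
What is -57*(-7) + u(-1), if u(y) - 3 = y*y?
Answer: 403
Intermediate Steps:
u(y) = 3 + y**2 (u(y) = 3 + y*y = 3 + y**2)
-57*(-7) + u(-1) = -57*(-7) + (3 + (-1)**2) = 399 + (3 + 1) = 399 + 4 = 403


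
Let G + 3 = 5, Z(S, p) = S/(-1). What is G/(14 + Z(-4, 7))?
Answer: ⅑ ≈ 0.11111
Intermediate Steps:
Z(S, p) = -S (Z(S, p) = S*(-1) = -S)
G = 2 (G = -3 + 5 = 2)
G/(14 + Z(-4, 7)) = 2/(14 - 1*(-4)) = 2/(14 + 4) = 2/18 = (1/18)*2 = ⅑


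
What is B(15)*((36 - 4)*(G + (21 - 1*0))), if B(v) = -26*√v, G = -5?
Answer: -13312*√15 ≈ -51557.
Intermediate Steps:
B(15)*((36 - 4)*(G + (21 - 1*0))) = (-26*√15)*((36 - 4)*(-5 + (21 - 1*0))) = (-26*√15)*(32*(-5 + (21 + 0))) = (-26*√15)*(32*(-5 + 21)) = (-26*√15)*(32*16) = -26*√15*512 = -13312*√15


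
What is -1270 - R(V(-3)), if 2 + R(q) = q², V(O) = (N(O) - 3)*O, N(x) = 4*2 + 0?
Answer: -1493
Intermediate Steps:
N(x) = 8 (N(x) = 8 + 0 = 8)
V(O) = 5*O (V(O) = (8 - 3)*O = 5*O)
R(q) = -2 + q²
-1270 - R(V(-3)) = -1270 - (-2 + (5*(-3))²) = -1270 - (-2 + (-15)²) = -1270 - (-2 + 225) = -1270 - 1*223 = -1270 - 223 = -1493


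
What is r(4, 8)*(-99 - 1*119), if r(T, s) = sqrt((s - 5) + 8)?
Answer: -218*sqrt(11) ≈ -723.02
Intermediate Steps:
r(T, s) = sqrt(3 + s) (r(T, s) = sqrt((-5 + s) + 8) = sqrt(3 + s))
r(4, 8)*(-99 - 1*119) = sqrt(3 + 8)*(-99 - 1*119) = sqrt(11)*(-99 - 119) = sqrt(11)*(-218) = -218*sqrt(11)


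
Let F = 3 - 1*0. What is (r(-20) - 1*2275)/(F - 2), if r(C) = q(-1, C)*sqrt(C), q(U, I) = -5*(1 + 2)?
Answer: -2275 - 30*I*sqrt(5) ≈ -2275.0 - 67.082*I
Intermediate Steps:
q(U, I) = -15 (q(U, I) = -5*3 = -15)
F = 3 (F = 3 + 0 = 3)
r(C) = -15*sqrt(C)
(r(-20) - 1*2275)/(F - 2) = (-30*I*sqrt(5) - 1*2275)/(3 - 2) = (-30*I*sqrt(5) - 2275)/1 = 1*(-30*I*sqrt(5) - 2275) = 1*(-2275 - 30*I*sqrt(5)) = -2275 - 30*I*sqrt(5)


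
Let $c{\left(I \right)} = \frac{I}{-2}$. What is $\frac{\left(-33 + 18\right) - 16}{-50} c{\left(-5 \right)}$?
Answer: $\frac{31}{20} \approx 1.55$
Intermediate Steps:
$c{\left(I \right)} = - \frac{I}{2}$ ($c{\left(I \right)} = I \left(- \frac{1}{2}\right) = - \frac{I}{2}$)
$\frac{\left(-33 + 18\right) - 16}{-50} c{\left(-5 \right)} = \frac{\left(-33 + 18\right) - 16}{-50} \left(\left(- \frac{1}{2}\right) \left(-5\right)\right) = \left(-15 - 16\right) \left(- \frac{1}{50}\right) \frac{5}{2} = \left(-31\right) \left(- \frac{1}{50}\right) \frac{5}{2} = \frac{31}{50} \cdot \frac{5}{2} = \frac{31}{20}$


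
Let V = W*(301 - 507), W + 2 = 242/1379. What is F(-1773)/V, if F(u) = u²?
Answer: 4334926491/518296 ≈ 8363.8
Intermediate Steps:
W = -2516/1379 (W = -2 + 242/1379 = -2516/1379 ≈ -1.8245)
V = 518296/1379 (V = -2516*(301 - 507)/1379 = -2516/1379*(-206) = 518296/1379 ≈ 375.85)
F(-1773)/V = (-1773)²/(518296/1379) = 3143529*(1379/518296) = 4334926491/518296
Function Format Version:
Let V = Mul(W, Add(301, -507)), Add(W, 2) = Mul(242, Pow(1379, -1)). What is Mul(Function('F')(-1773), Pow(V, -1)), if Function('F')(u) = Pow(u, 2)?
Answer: Rational(4334926491, 518296) ≈ 8363.8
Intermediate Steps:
W = Rational(-2516, 1379) (W = Add(-2, Mul(242, Pow(1379, -1))) = Add(-2, Mul(242, Rational(1, 1379))) = Add(-2, Rational(242, 1379)) = Rational(-2516, 1379) ≈ -1.8245)
V = Rational(518296, 1379) (V = Mul(Rational(-2516, 1379), Add(301, -507)) = Mul(Rational(-2516, 1379), -206) = Rational(518296, 1379) ≈ 375.85)
Mul(Function('F')(-1773), Pow(V, -1)) = Mul(Pow(-1773, 2), Pow(Rational(518296, 1379), -1)) = Mul(3143529, Rational(1379, 518296)) = Rational(4334926491, 518296)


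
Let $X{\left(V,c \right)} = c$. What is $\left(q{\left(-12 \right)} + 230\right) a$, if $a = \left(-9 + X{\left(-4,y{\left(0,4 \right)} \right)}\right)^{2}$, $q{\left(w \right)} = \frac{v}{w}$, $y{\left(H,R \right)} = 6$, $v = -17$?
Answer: $\frac{8331}{4} \approx 2082.8$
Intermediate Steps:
$q{\left(w \right)} = - \frac{17}{w}$
$a = 9$ ($a = \left(-9 + 6\right)^{2} = \left(-3\right)^{2} = 9$)
$\left(q{\left(-12 \right)} + 230\right) a = \left(- \frac{17}{-12} + 230\right) 9 = \left(\left(-17\right) \left(- \frac{1}{12}\right) + 230\right) 9 = \left(\frac{17}{12} + 230\right) 9 = \frac{2777}{12} \cdot 9 = \frac{8331}{4}$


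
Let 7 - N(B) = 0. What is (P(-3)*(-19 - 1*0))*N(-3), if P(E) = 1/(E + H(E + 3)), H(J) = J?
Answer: 133/3 ≈ 44.333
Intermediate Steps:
N(B) = 7 (N(B) = 7 - 1*0 = 7 + 0 = 7)
P(E) = 1/(3 + 2*E) (P(E) = 1/(E + (E + 3)) = 1/(E + (3 + E)) = 1/(3 + 2*E))
(P(-3)*(-19 - 1*0))*N(-3) = ((-19 - 1*0)/(3 + 2*(-3)))*7 = ((-19 + 0)/(3 - 6))*7 = (-19/(-3))*7 = -⅓*(-19)*7 = (19/3)*7 = 133/3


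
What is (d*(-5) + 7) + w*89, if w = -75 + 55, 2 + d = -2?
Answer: -1753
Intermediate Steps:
d = -4 (d = -2 - 2 = -4)
w = -20
(d*(-5) + 7) + w*89 = (-4*(-5) + 7) - 20*89 = (20 + 7) - 1780 = 27 - 1780 = -1753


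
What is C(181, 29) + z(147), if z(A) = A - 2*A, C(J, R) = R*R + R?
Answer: 723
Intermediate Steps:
C(J, R) = R + R**2 (C(J, R) = R**2 + R = R + R**2)
z(A) = -A
C(181, 29) + z(147) = 29*(1 + 29) - 1*147 = 29*30 - 147 = 870 - 147 = 723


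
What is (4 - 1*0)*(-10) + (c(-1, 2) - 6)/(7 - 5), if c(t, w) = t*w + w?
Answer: -43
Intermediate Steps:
c(t, w) = w + t*w
(4 - 1*0)*(-10) + (c(-1, 2) - 6)/(7 - 5) = (4 - 1*0)*(-10) + (2*(1 - 1) - 6)/(7 - 5) = (4 + 0)*(-10) + (2*0 - 6)/2 = 4*(-10) + (0 - 6)*(1/2) = -40 - 6*1/2 = -40 - 3 = -43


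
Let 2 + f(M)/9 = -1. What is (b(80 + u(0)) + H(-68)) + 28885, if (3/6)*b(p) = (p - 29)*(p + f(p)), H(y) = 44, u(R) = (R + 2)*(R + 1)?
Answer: 34759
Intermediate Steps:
u(R) = (1 + R)*(2 + R) (u(R) = (2 + R)*(1 + R) = (1 + R)*(2 + R))
f(M) = -27 (f(M) = -18 + 9*(-1) = -18 - 9 = -27)
b(p) = 2*(-29 + p)*(-27 + p) (b(p) = 2*((p - 29)*(p - 27)) = 2*((-29 + p)*(-27 + p)) = 2*(-29 + p)*(-27 + p))
(b(80 + u(0)) + H(-68)) + 28885 = ((1566 - 112*(80 + (2 + 0² + 3*0)) + 2*(80 + (2 + 0² + 3*0))²) + 44) + 28885 = ((1566 - 112*(80 + (2 + 0 + 0)) + 2*(80 + (2 + 0 + 0))²) + 44) + 28885 = ((1566 - 112*(80 + 2) + 2*(80 + 2)²) + 44) + 28885 = ((1566 - 112*82 + 2*82²) + 44) + 28885 = ((1566 - 9184 + 2*6724) + 44) + 28885 = ((1566 - 9184 + 13448) + 44) + 28885 = (5830 + 44) + 28885 = 5874 + 28885 = 34759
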